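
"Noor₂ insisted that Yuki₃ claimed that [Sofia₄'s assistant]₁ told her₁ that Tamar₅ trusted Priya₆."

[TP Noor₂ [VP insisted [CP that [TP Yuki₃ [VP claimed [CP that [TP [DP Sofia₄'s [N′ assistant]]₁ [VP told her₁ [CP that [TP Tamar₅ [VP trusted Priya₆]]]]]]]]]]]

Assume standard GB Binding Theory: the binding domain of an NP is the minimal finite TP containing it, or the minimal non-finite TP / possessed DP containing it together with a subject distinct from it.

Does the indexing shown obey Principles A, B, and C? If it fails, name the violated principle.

Principle B

The two coindexed NPs are *[Sofia₄'s assistant]₁* and *her₁*.
*her₁* is a pronoun. Its binding domain is the embedded TP, whose subject is [Sofia₄'s assistant]₁.
*[Sofia₄'s assistant]₁* c-commands it within that domain and carries the same index.
The pronoun is locally bound → Principle B violation.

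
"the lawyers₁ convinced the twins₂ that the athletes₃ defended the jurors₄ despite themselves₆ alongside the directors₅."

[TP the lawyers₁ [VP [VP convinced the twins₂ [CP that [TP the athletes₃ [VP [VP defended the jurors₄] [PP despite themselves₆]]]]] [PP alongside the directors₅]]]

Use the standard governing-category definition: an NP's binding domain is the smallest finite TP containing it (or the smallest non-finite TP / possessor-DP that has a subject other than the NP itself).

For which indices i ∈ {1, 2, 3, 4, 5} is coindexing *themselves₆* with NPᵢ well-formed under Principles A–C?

*themselves* is an anaphor, so Principle A applies: it must be bound in its binding domain.
Binding domain of *themselves₆*: the embedded TP, whose subject is the athletes₃.
*the lawyers₁* c-commands the anaphor but is outside its binding domain → cannot satisfy Principle A.
*the twins₂* c-commands the anaphor but is outside its binding domain → cannot satisfy Principle A.
*the athletes₃* c-commands the anaphor within its binding domain → licit binder.
*the jurors₄* does not c-command the anaphor → cannot bind it.
*the directors₅* does not c-command the anaphor → cannot bind it.

{3}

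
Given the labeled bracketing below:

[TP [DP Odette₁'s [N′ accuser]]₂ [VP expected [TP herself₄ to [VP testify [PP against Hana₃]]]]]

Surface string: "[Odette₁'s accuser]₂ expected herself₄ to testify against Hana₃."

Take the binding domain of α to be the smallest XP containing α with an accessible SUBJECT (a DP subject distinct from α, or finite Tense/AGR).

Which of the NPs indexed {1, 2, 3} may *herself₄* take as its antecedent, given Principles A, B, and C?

*herself* is an anaphor, so Principle A applies: it must be bound in its binding domain.
Binding domain of *herself₄*: the matrix TP, whose subject is [Odette₁'s accuser]₂.
*Odette₁* does not c-command the anaphor → cannot bind it.
*[Odette₁'s accuser]₂* c-commands the anaphor within its binding domain → licit binder.
*Hana₃* does not c-command the anaphor → cannot bind it.

{2}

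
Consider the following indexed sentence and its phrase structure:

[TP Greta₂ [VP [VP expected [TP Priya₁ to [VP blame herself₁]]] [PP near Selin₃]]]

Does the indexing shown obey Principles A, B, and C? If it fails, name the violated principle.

The two coindexed NPs are *Priya₁* and *herself₁*.
*herself₁* is an anaphor; its binding domain is the embedded TP, whose subject is Priya₁. *Priya₁* c-commands it within that domain and shares its index, so Principle A is satisfied.
*Priya₁* is an R-expression; *herself₁* does not c-command it, and no other NP shares its index, so Principle C is satisfied.
All principles are respected.

grammatical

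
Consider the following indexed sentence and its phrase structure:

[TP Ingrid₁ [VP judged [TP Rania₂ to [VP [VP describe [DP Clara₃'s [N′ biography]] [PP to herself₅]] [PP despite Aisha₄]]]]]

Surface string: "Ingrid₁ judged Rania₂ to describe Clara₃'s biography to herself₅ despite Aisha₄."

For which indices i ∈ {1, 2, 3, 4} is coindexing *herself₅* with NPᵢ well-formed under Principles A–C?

*herself* is an anaphor, so Principle A applies: it must be bound in its binding domain.
Binding domain of *herself₅*: the embedded TP, whose subject is Rania₂.
*Ingrid₁* c-commands the anaphor but is outside its binding domain → cannot satisfy Principle A.
*Rania₂* c-commands the anaphor within its binding domain → licit binder.
*Clara₃* does not c-command the anaphor → cannot bind it.
*Aisha₄* does not c-command the anaphor → cannot bind it.

{2}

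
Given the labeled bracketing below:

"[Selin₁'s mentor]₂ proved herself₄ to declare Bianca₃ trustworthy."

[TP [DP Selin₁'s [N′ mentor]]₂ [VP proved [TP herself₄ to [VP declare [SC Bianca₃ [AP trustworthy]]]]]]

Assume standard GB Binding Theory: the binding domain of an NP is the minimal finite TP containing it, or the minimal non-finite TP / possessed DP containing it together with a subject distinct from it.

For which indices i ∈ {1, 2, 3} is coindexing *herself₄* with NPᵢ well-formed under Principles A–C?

*herself* is an anaphor, so Principle A applies: it must be bound in its binding domain.
Binding domain of *herself₄*: the matrix TP, whose subject is [Selin₁'s mentor]₂.
*Selin₁* does not c-command the anaphor → cannot bind it.
*[Selin₁'s mentor]₂* c-commands the anaphor within its binding domain → licit binder.
*Bianca₃* does not c-command the anaphor → cannot bind it.

{2}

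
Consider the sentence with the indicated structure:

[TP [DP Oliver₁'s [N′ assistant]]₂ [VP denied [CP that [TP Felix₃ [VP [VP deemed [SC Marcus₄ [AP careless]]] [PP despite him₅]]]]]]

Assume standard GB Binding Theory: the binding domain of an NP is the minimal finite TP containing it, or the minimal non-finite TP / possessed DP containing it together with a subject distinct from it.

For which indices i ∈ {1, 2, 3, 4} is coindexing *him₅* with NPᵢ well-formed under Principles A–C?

{1, 2, 4}

*him* is a pronoun, so Principle B applies: it must be free in its binding domain.
Binding domain of *him₅*: the embedded TP, whose subject is Felix₃.
*Oliver₁* and the pronoun do not c-command one another → neither Principle B nor Principle C is at stake; coindexation permitted.
*[Oliver₁'s assistant]₂* c-commands the pronoun but from outside its binding domain, and is not c-commanded by it → coindexation permitted.
*Felix₃* c-commands the pronoun within its binding domain → coindexation would violate Principle B.
*Marcus₄* and the pronoun do not c-command one another → neither Principle B nor Principle C is at stake; coindexation permitted.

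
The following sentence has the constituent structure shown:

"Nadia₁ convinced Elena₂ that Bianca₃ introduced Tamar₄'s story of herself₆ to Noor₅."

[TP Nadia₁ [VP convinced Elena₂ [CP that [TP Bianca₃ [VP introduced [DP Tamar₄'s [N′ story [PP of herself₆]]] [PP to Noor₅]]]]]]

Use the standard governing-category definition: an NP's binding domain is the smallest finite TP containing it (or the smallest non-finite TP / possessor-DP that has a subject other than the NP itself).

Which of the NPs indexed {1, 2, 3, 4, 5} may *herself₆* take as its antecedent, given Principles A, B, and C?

*herself* is an anaphor, so Principle A applies: it must be bound in its binding domain.
Binding domain of *herself₆*: the possessed DP, whose subject is Tamar₄.
*Nadia₁* c-commands the anaphor but is outside its binding domain → cannot satisfy Principle A.
*Elena₂* c-commands the anaphor but is outside its binding domain → cannot satisfy Principle A.
*Bianca₃* c-commands the anaphor but is outside its binding domain → cannot satisfy Principle A.
*Tamar₄* c-commands the anaphor within its binding domain → licit binder.
*Noor₅* does not c-command the anaphor → cannot bind it.

{4}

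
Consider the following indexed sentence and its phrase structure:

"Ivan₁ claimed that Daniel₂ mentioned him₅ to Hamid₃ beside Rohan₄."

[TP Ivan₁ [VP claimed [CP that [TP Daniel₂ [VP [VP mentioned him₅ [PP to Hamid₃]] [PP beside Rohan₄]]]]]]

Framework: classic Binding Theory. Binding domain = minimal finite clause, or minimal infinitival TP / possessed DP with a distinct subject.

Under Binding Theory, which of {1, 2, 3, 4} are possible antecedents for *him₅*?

{1, 4}

*him* is a pronoun, so Principle B applies: it must be free in its binding domain.
Binding domain of *him₅*: the embedded TP, whose subject is Daniel₂.
*Ivan₁* c-commands the pronoun but from outside its binding domain, and is not c-commanded by it → coindexation permitted.
*Daniel₂* c-commands the pronoun within its binding domain → coindexation would violate Principle B.
*Hamid₃*: the pronoun c-commands this R-expression → coindexation would violate Principle C on *Hamid₃*.
*Rohan₄* and the pronoun do not c-command one another → neither Principle B nor Principle C is at stake; coindexation permitted.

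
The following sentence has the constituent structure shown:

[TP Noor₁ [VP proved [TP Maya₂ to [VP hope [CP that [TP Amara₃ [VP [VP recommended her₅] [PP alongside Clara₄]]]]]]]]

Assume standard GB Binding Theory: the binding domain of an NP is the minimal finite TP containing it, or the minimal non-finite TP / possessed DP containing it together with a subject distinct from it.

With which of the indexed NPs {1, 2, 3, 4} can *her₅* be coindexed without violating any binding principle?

*her* is a pronoun, so Principle B applies: it must be free in its binding domain.
Binding domain of *her₅*: the embedded TP, whose subject is Amara₃.
*Noor₁* c-commands the pronoun but from outside its binding domain, and is not c-commanded by it → coindexation permitted.
*Maya₂* c-commands the pronoun but from outside its binding domain, and is not c-commanded by it → coindexation permitted.
*Amara₃* c-commands the pronoun within its binding domain → coindexation would violate Principle B.
*Clara₄* and the pronoun do not c-command one another → neither Principle B nor Principle C is at stake; coindexation permitted.

{1, 2, 4}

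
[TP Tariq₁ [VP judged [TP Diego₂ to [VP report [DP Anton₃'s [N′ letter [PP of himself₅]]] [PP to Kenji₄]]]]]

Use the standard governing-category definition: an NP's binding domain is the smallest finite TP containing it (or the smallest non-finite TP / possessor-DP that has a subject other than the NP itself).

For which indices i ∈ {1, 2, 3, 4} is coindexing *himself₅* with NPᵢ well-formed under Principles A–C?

*himself* is an anaphor, so Principle A applies: it must be bound in its binding domain.
Binding domain of *himself₅*: the possessed DP, whose subject is Anton₃.
*Tariq₁* c-commands the anaphor but is outside its binding domain → cannot satisfy Principle A.
*Diego₂* c-commands the anaphor but is outside its binding domain → cannot satisfy Principle A.
*Anton₃* c-commands the anaphor within its binding domain → licit binder.
*Kenji₄* does not c-command the anaphor → cannot bind it.

{3}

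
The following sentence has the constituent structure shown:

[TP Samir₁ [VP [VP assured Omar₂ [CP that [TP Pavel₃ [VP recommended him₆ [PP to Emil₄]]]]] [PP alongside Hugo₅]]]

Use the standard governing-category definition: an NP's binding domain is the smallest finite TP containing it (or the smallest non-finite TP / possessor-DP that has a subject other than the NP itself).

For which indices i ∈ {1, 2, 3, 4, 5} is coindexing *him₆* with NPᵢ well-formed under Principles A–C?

{1, 2, 5}

*him* is a pronoun, so Principle B applies: it must be free in its binding domain.
Binding domain of *him₆*: the embedded TP, whose subject is Pavel₃.
*Samir₁* c-commands the pronoun but from outside its binding domain, and is not c-commanded by it → coindexation permitted.
*Omar₂* c-commands the pronoun but from outside its binding domain, and is not c-commanded by it → coindexation permitted.
*Pavel₃* c-commands the pronoun within its binding domain → coindexation would violate Principle B.
*Emil₄*: the pronoun c-commands this R-expression → coindexation would violate Principle C on *Emil₄*.
*Hugo₅* and the pronoun do not c-command one another → neither Principle B nor Principle C is at stake; coindexation permitted.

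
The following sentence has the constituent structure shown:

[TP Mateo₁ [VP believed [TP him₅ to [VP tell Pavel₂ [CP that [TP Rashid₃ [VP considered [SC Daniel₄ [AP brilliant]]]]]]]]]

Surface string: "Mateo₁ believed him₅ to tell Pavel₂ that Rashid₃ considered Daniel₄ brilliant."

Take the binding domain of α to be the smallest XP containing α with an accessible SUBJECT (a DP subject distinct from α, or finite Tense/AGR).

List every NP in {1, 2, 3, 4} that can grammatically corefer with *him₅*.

*him* is a pronoun, so Principle B applies: it must be free in its binding domain.
Binding domain of *him₅*: the matrix TP, whose subject is Mateo₁.
*Mateo₁* c-commands the pronoun within its binding domain → coindexation would violate Principle B.
*Pavel₂*: the pronoun c-commands this R-expression → coindexation would violate Principle C on *Pavel₂*.
*Rashid₃*: the pronoun c-commands this R-expression → coindexation would violate Principle C on *Rashid₃*.
*Daniel₄*: the pronoun c-commands this R-expression → coindexation would violate Principle C on *Daniel₄*.

none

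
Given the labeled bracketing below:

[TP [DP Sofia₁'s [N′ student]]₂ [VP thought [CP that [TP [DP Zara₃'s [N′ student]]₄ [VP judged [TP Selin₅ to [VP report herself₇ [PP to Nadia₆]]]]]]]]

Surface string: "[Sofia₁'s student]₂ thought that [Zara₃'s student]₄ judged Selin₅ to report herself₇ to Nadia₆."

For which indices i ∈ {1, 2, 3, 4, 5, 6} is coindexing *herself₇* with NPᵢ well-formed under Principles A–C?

{5}

*herself* is an anaphor, so Principle A applies: it must be bound in its binding domain.
Binding domain of *herself₇*: the embedded TP, whose subject is Selin₅.
*Sofia₁* does not c-command the anaphor → cannot bind it.
*[Sofia₁'s student]₂* c-commands the anaphor but is outside its binding domain → cannot satisfy Principle A.
*Zara₃* does not c-command the anaphor → cannot bind it.
*[Zara₃'s student]₄* c-commands the anaphor but is outside its binding domain → cannot satisfy Principle A.
*Selin₅* c-commands the anaphor within its binding domain → licit binder.
*Nadia₆* does not c-command the anaphor → cannot bind it.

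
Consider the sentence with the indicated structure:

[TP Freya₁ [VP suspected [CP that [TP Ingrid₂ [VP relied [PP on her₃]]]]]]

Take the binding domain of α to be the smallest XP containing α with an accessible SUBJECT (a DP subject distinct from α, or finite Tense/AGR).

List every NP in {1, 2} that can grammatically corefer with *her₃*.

*her* is a pronoun, so Principle B applies: it must be free in its binding domain.
Binding domain of *her₃*: the embedded TP, whose subject is Ingrid₂.
*Freya₁* c-commands the pronoun but from outside its binding domain, and is not c-commanded by it → coindexation permitted.
*Ingrid₂* c-commands the pronoun within its binding domain → coindexation would violate Principle B.

{1}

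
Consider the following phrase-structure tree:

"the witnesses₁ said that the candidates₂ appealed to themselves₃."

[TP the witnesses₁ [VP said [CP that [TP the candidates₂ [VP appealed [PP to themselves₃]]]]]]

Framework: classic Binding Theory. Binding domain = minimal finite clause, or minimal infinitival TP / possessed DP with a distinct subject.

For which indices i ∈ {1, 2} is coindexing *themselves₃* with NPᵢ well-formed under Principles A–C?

{2}

*themselves* is an anaphor, so Principle A applies: it must be bound in its binding domain.
Binding domain of *themselves₃*: the embedded TP, whose subject is the candidates₂.
*the witnesses₁* c-commands the anaphor but is outside its binding domain → cannot satisfy Principle A.
*the candidates₂* c-commands the anaphor within its binding domain → licit binder.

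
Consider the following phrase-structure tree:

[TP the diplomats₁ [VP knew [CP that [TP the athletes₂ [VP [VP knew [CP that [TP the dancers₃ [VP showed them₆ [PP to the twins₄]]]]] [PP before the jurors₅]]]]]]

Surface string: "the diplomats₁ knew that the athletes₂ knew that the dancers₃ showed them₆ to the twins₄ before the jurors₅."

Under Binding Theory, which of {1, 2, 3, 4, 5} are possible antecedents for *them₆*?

{1, 2, 5}

*them* is a pronoun, so Principle B applies: it must be free in its binding domain.
Binding domain of *them₆*: the embedded TP, whose subject is the dancers₃.
*the diplomats₁* c-commands the pronoun but from outside its binding domain, and is not c-commanded by it → coindexation permitted.
*the athletes₂* c-commands the pronoun but from outside its binding domain, and is not c-commanded by it → coindexation permitted.
*the dancers₃* c-commands the pronoun within its binding domain → coindexation would violate Principle B.
*the twins₄*: the pronoun c-commands this R-expression → coindexation would violate Principle C on *the twins₄*.
*the jurors₅* and the pronoun do not c-command one another → neither Principle B nor Principle C is at stake; coindexation permitted.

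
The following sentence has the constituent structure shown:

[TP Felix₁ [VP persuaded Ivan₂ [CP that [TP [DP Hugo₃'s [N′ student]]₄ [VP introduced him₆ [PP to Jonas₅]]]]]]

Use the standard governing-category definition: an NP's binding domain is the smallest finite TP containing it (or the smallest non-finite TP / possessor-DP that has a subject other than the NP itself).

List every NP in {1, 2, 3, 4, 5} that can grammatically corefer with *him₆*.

*him* is a pronoun, so Principle B applies: it must be free in its binding domain.
Binding domain of *him₆*: the embedded TP, whose subject is [Hugo₃'s student]₄.
*Felix₁* c-commands the pronoun but from outside its binding domain, and is not c-commanded by it → coindexation permitted.
*Ivan₂* c-commands the pronoun but from outside its binding domain, and is not c-commanded by it → coindexation permitted.
*Hugo₃* and the pronoun do not c-command one another → neither Principle B nor Principle C is at stake; coindexation permitted.
*[Hugo₃'s student]₄* c-commands the pronoun within its binding domain → coindexation would violate Principle B.
*Jonas₅*: the pronoun c-commands this R-expression → coindexation would violate Principle C on *Jonas₅*.

{1, 2, 3}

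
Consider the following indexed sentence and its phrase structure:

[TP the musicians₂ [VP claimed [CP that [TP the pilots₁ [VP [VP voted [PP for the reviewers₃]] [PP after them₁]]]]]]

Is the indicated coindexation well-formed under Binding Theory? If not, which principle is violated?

The two coindexed NPs are *the pilots₁* and *them₁*.
*them₁* is a pronoun. Its binding domain is the embedded TP, whose subject is the pilots₁.
*the pilots₁* c-commands it within that domain and carries the same index.
The pronoun is locally bound → Principle B violation.

Principle B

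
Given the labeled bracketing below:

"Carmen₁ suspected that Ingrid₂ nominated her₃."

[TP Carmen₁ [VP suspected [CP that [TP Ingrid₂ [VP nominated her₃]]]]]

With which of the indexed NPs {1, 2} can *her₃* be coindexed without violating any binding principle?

*her* is a pronoun, so Principle B applies: it must be free in its binding domain.
Binding domain of *her₃*: the embedded TP, whose subject is Ingrid₂.
*Carmen₁* c-commands the pronoun but from outside its binding domain, and is not c-commanded by it → coindexation permitted.
*Ingrid₂* c-commands the pronoun within its binding domain → coindexation would violate Principle B.

{1}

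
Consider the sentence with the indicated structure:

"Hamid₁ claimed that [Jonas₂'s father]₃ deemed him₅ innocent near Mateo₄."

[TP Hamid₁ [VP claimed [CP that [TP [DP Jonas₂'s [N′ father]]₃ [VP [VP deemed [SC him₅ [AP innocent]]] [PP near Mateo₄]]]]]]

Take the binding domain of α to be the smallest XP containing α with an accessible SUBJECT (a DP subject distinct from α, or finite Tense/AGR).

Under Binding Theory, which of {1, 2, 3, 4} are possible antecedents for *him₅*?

{1, 2, 4}

*him* is a pronoun, so Principle B applies: it must be free in its binding domain.
Binding domain of *him₅*: the embedded TP, whose subject is [Jonas₂'s father]₃.
*Hamid₁* c-commands the pronoun but from outside its binding domain, and is not c-commanded by it → coindexation permitted.
*Jonas₂* and the pronoun do not c-command one another → neither Principle B nor Principle C is at stake; coindexation permitted.
*[Jonas₂'s father]₃* c-commands the pronoun within its binding domain → coindexation would violate Principle B.
*Mateo₄* and the pronoun do not c-command one another → neither Principle B nor Principle C is at stake; coindexation permitted.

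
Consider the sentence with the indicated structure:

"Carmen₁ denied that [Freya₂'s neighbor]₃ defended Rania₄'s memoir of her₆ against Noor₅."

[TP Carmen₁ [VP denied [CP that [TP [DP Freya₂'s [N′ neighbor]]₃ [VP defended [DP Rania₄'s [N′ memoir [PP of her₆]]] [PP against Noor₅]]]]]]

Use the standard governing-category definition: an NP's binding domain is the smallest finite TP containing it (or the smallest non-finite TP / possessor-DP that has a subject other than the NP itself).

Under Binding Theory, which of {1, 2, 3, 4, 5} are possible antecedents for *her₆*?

{1, 2, 3, 5}

*her* is a pronoun, so Principle B applies: it must be free in its binding domain.
Binding domain of *her₆*: the possessed DP, whose subject is Rania₄.
*Carmen₁* c-commands the pronoun but from outside its binding domain, and is not c-commanded by it → coindexation permitted.
*Freya₂* and the pronoun do not c-command one another → neither Principle B nor Principle C is at stake; coindexation permitted.
*[Freya₂'s neighbor]₃* c-commands the pronoun but from outside its binding domain, and is not c-commanded by it → coindexation permitted.
*Rania₄* c-commands the pronoun within its binding domain → coindexation would violate Principle B.
*Noor₅* and the pronoun do not c-command one another → neither Principle B nor Principle C is at stake; coindexation permitted.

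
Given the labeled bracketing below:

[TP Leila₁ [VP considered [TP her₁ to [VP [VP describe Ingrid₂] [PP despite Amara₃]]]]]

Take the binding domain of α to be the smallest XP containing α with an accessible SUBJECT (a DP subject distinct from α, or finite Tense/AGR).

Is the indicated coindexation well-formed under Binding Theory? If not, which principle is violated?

Principle B

The two coindexed NPs are *Leila₁* and *her₁*.
*her₁* is a pronoun. Its binding domain is the matrix TP, whose subject is Leila₁.
*Leila₁* c-commands it within that domain and carries the same index.
The pronoun is locally bound → Principle B violation.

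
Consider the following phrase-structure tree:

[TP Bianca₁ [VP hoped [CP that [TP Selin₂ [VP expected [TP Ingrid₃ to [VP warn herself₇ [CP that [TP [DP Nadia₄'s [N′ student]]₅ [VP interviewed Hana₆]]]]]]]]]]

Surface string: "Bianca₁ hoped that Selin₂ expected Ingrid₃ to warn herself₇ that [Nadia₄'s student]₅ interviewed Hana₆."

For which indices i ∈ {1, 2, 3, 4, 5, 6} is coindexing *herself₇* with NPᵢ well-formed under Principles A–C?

{3}

*herself* is an anaphor, so Principle A applies: it must be bound in its binding domain.
Binding domain of *herself₇*: the embedded TP, whose subject is Ingrid₃.
*Bianca₁* c-commands the anaphor but is outside its binding domain → cannot satisfy Principle A.
*Selin₂* c-commands the anaphor but is outside its binding domain → cannot satisfy Principle A.
*Ingrid₃* c-commands the anaphor within its binding domain → licit binder.
*Nadia₄* does not c-command the anaphor → cannot bind it.
*[Nadia₄'s student]₅* does not c-command the anaphor → cannot bind it.
*Hana₆* does not c-command the anaphor → cannot bind it.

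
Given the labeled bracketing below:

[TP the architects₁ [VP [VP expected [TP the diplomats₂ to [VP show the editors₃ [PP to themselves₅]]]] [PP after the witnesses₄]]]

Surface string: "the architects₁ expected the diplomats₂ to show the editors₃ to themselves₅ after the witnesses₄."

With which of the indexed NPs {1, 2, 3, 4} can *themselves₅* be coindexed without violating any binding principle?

{2, 3}

*themselves* is an anaphor, so Principle A applies: it must be bound in its binding domain.
Binding domain of *themselves₅*: the embedded TP, whose subject is the diplomats₂.
*the architects₁* c-commands the anaphor but is outside its binding domain → cannot satisfy Principle A.
*the diplomats₂* c-commands the anaphor within its binding domain → licit binder.
*the editors₃* c-commands the anaphor within its binding domain → licit binder.
*the witnesses₄* does not c-command the anaphor → cannot bind it.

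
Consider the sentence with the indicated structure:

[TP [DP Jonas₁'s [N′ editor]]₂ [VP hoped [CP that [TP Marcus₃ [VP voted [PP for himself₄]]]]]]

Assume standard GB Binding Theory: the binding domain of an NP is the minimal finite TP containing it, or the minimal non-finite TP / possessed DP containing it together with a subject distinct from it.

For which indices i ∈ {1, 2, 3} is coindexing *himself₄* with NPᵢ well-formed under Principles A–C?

{3}

*himself* is an anaphor, so Principle A applies: it must be bound in its binding domain.
Binding domain of *himself₄*: the embedded TP, whose subject is Marcus₃.
*Jonas₁* does not c-command the anaphor → cannot bind it.
*[Jonas₁'s editor]₂* c-commands the anaphor but is outside its binding domain → cannot satisfy Principle A.
*Marcus₃* c-commands the anaphor within its binding domain → licit binder.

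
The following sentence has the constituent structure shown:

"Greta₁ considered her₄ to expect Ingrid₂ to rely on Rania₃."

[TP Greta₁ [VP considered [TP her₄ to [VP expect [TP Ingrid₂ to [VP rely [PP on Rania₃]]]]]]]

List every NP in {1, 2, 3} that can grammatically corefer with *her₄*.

none

*her* is a pronoun, so Principle B applies: it must be free in its binding domain.
Binding domain of *her₄*: the matrix TP, whose subject is Greta₁.
*Greta₁* c-commands the pronoun within its binding domain → coindexation would violate Principle B.
*Ingrid₂*: the pronoun c-commands this R-expression → coindexation would violate Principle C on *Ingrid₂*.
*Rania₃*: the pronoun c-commands this R-expression → coindexation would violate Principle C on *Rania₃*.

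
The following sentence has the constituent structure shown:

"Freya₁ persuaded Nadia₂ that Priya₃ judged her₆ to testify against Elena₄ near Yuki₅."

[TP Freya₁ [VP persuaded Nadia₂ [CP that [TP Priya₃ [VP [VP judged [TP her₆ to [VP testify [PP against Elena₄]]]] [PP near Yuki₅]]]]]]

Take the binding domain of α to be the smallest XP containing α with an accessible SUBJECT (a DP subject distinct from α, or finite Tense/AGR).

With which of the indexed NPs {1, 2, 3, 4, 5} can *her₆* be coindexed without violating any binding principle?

*her* is a pronoun, so Principle B applies: it must be free in its binding domain.
Binding domain of *her₆*: the embedded TP, whose subject is Priya₃.
*Freya₁* c-commands the pronoun but from outside its binding domain, and is not c-commanded by it → coindexation permitted.
*Nadia₂* c-commands the pronoun but from outside its binding domain, and is not c-commanded by it → coindexation permitted.
*Priya₃* c-commands the pronoun within its binding domain → coindexation would violate Principle B.
*Elena₄*: the pronoun c-commands this R-expression → coindexation would violate Principle C on *Elena₄*.
*Yuki₅* and the pronoun do not c-command one another → neither Principle B nor Principle C is at stake; coindexation permitted.

{1, 2, 5}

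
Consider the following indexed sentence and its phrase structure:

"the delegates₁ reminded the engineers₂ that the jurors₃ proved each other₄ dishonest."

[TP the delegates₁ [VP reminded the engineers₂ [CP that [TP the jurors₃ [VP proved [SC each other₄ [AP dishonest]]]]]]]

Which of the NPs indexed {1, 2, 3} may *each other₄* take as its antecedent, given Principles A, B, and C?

{3}

*each other* is an anaphor, so Principle A applies: it must be bound in its binding domain.
Binding domain of *each other₄*: the embedded TP, whose subject is the jurors₃.
*the delegates₁* c-commands the anaphor but is outside its binding domain → cannot satisfy Principle A.
*the engineers₂* c-commands the anaphor but is outside its binding domain → cannot satisfy Principle A.
*the jurors₃* c-commands the anaphor within its binding domain → licit binder.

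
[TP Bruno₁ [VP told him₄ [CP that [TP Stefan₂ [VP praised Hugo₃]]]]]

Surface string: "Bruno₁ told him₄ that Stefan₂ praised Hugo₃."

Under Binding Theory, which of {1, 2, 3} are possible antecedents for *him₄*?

none

*him* is a pronoun, so Principle B applies: it must be free in its binding domain.
Binding domain of *him₄*: the matrix TP, whose subject is Bruno₁.
*Bruno₁* c-commands the pronoun within its binding domain → coindexation would violate Principle B.
*Stefan₂*: the pronoun c-commands this R-expression → coindexation would violate Principle C on *Stefan₂*.
*Hugo₃*: the pronoun c-commands this R-expression → coindexation would violate Principle C on *Hugo₃*.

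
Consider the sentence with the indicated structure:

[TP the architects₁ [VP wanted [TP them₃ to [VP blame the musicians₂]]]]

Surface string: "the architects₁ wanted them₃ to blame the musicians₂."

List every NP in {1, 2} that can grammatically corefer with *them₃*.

*them* is a pronoun, so Principle B applies: it must be free in its binding domain.
Binding domain of *them₃*: the matrix TP, whose subject is the architects₁.
*the architects₁* c-commands the pronoun within its binding domain → coindexation would violate Principle B.
*the musicians₂*: the pronoun c-commands this R-expression → coindexation would violate Principle C on *the musicians₂*.

none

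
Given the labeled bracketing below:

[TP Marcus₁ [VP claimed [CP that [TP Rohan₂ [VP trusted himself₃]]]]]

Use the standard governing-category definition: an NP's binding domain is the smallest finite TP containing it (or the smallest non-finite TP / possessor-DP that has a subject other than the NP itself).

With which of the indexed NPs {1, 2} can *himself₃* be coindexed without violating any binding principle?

{2}

*himself* is an anaphor, so Principle A applies: it must be bound in its binding domain.
Binding domain of *himself₃*: the embedded TP, whose subject is Rohan₂.
*Marcus₁* c-commands the anaphor but is outside its binding domain → cannot satisfy Principle A.
*Rohan₂* c-commands the anaphor within its binding domain → licit binder.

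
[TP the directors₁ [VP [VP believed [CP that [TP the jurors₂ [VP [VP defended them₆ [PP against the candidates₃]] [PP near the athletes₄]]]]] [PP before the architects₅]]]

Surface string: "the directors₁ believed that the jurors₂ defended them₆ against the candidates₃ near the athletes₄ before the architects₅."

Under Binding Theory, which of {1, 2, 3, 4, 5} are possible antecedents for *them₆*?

{1, 4, 5}

*them* is a pronoun, so Principle B applies: it must be free in its binding domain.
Binding domain of *them₆*: the embedded TP, whose subject is the jurors₂.
*the directors₁* c-commands the pronoun but from outside its binding domain, and is not c-commanded by it → coindexation permitted.
*the jurors₂* c-commands the pronoun within its binding domain → coindexation would violate Principle B.
*the candidates₃*: the pronoun c-commands this R-expression → coindexation would violate Principle C on *the candidates₃*.
*the athletes₄* and the pronoun do not c-command one another → neither Principle B nor Principle C is at stake; coindexation permitted.
*the architects₅* and the pronoun do not c-command one another → neither Principle B nor Principle C is at stake; coindexation permitted.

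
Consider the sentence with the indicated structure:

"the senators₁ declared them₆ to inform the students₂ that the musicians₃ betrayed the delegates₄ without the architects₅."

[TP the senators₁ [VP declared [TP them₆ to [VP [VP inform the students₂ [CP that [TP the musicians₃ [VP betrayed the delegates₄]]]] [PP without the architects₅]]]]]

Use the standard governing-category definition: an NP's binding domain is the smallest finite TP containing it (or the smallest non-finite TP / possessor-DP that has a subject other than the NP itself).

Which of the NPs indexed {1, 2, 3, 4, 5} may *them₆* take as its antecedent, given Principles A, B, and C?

none

*them* is a pronoun, so Principle B applies: it must be free in its binding domain.
Binding domain of *them₆*: the matrix TP, whose subject is the senators₁.
*the senators₁* c-commands the pronoun within its binding domain → coindexation would violate Principle B.
*the students₂*: the pronoun c-commands this R-expression → coindexation would violate Principle C on *the students₂*.
*the musicians₃*: the pronoun c-commands this R-expression → coindexation would violate Principle C on *the musicians₃*.
*the delegates₄*: the pronoun c-commands this R-expression → coindexation would violate Principle C on *the delegates₄*.
*the architects₅*: the pronoun c-commands this R-expression → coindexation would violate Principle C on *the architects₅*.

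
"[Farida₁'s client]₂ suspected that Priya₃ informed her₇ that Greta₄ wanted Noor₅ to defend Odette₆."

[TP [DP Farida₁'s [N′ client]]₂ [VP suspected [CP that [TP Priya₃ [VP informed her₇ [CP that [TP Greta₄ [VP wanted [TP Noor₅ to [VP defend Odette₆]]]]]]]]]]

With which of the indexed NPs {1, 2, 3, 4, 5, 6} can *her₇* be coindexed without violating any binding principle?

*her* is a pronoun, so Principle B applies: it must be free in its binding domain.
Binding domain of *her₇*: the embedded TP, whose subject is Priya₃.
*Farida₁* and the pronoun do not c-command one another → neither Principle B nor Principle C is at stake; coindexation permitted.
*[Farida₁'s client]₂* c-commands the pronoun but from outside its binding domain, and is not c-commanded by it → coindexation permitted.
*Priya₃* c-commands the pronoun within its binding domain → coindexation would violate Principle B.
*Greta₄*: the pronoun c-commands this R-expression → coindexation would violate Principle C on *Greta₄*.
*Noor₅*: the pronoun c-commands this R-expression → coindexation would violate Principle C on *Noor₅*.
*Odette₆*: the pronoun c-commands this R-expression → coindexation would violate Principle C on *Odette₆*.

{1, 2}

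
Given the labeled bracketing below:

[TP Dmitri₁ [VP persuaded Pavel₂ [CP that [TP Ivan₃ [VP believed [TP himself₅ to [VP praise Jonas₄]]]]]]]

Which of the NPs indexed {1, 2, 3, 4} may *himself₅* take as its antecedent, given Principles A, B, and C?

{3}

*himself* is an anaphor, so Principle A applies: it must be bound in its binding domain.
Binding domain of *himself₅*: the embedded TP, whose subject is Ivan₃.
*Dmitri₁* c-commands the anaphor but is outside its binding domain → cannot satisfy Principle A.
*Pavel₂* c-commands the anaphor but is outside its binding domain → cannot satisfy Principle A.
*Ivan₃* c-commands the anaphor within its binding domain → licit binder.
*Jonas₄* does not c-command the anaphor → cannot bind it.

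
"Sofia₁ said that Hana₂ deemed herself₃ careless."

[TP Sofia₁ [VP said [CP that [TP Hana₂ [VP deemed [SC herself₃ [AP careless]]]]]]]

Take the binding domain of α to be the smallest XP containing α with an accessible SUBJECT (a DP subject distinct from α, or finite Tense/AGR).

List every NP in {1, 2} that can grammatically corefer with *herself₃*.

{2}

*herself* is an anaphor, so Principle A applies: it must be bound in its binding domain.
Binding domain of *herself₃*: the embedded TP, whose subject is Hana₂.
*Sofia₁* c-commands the anaphor but is outside its binding domain → cannot satisfy Principle A.
*Hana₂* c-commands the anaphor within its binding domain → licit binder.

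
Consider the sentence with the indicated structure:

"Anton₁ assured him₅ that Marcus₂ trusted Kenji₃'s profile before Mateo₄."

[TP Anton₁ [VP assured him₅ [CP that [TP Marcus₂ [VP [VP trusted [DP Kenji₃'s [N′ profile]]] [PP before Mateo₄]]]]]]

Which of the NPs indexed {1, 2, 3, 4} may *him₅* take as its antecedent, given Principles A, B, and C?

*him* is a pronoun, so Principle B applies: it must be free in its binding domain.
Binding domain of *him₅*: the matrix TP, whose subject is Anton₁.
*Anton₁* c-commands the pronoun within its binding domain → coindexation would violate Principle B.
*Marcus₂*: the pronoun c-commands this R-expression → coindexation would violate Principle C on *Marcus₂*.
*Kenji₃*: the pronoun c-commands this R-expression → coindexation would violate Principle C on *Kenji₃*.
*Mateo₄*: the pronoun c-commands this R-expression → coindexation would violate Principle C on *Mateo₄*.

none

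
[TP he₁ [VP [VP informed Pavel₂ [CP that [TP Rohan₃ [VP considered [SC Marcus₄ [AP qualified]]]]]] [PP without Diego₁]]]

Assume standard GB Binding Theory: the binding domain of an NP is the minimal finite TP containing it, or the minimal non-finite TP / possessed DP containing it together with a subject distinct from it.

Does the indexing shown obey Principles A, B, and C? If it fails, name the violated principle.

Principle C

The two coindexed NPs are *he₁* and *Diego₁*.
*Diego₁* is an R-expression. Principle C requires it to be free everywhere.
*he₁* c-commands it and carries the same index.
The R-expression is bound → Principle C violation.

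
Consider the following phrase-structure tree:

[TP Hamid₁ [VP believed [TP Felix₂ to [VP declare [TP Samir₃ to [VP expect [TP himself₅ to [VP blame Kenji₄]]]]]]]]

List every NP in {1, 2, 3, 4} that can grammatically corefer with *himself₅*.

*himself* is an anaphor, so Principle A applies: it must be bound in its binding domain.
Binding domain of *himself₅*: the embedded TP, whose subject is Samir₃.
*Hamid₁* c-commands the anaphor but is outside its binding domain → cannot satisfy Principle A.
*Felix₂* c-commands the anaphor but is outside its binding domain → cannot satisfy Principle A.
*Samir₃* c-commands the anaphor within its binding domain → licit binder.
*Kenji₄* does not c-command the anaphor → cannot bind it.

{3}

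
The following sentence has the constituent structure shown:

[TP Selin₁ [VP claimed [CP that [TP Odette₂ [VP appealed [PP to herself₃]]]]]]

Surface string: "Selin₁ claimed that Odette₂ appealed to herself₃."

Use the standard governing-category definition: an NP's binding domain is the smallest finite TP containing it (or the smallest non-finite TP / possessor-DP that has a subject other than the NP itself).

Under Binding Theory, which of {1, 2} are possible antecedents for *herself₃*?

{2}

*herself* is an anaphor, so Principle A applies: it must be bound in its binding domain.
Binding domain of *herself₃*: the embedded TP, whose subject is Odette₂.
*Selin₁* c-commands the anaphor but is outside its binding domain → cannot satisfy Principle A.
*Odette₂* c-commands the anaphor within its binding domain → licit binder.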